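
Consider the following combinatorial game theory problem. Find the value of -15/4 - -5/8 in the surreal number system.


x = -15/4, y = -5/8
Converting to common denominator: 8
x = -30/8, y = -5/8
x - y = -15/4 - -5/8 = -25/8

-25/8


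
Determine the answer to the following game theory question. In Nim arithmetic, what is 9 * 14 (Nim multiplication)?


Nim multiplication is bilinear over XOR: (u XOR v) * w = (u*w) XOR (v*w).
So we split each operand into its bit components and XOR the pairwise Nim products.
9 = 1 + 8 (as XOR of powers of 2).
14 = 2 + 4 + 8 (as XOR of powers of 2).
Using the standard Nim-product table on single bits:
  2*2 = 3,   2*4 = 8,   2*8 = 12,
  4*4 = 6,   4*8 = 11,  8*8 = 13,
and  1*x = x (identity), k*l = l*k (commutative).
Pairwise Nim products:
  1 * 2 = 2
  1 * 4 = 4
  1 * 8 = 8
  8 * 2 = 12
  8 * 4 = 11
  8 * 8 = 13
XOR them: 2 XOR 4 XOR 8 XOR 12 XOR 11 XOR 13 = 4.
Result: 9 * 14 = 4 (in Nim).

4


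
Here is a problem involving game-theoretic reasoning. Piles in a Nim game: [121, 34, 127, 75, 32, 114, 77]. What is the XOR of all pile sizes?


We need the XOR (exclusive or) of all pile sizes.
After XOR-ing pile 1 (size 121): 0 XOR 121 = 121
After XOR-ing pile 2 (size 34): 121 XOR 34 = 91
After XOR-ing pile 3 (size 127): 91 XOR 127 = 36
After XOR-ing pile 4 (size 75): 36 XOR 75 = 111
After XOR-ing pile 5 (size 32): 111 XOR 32 = 79
After XOR-ing pile 6 (size 114): 79 XOR 114 = 61
After XOR-ing pile 7 (size 77): 61 XOR 77 = 112
The Nim-value of this position is 112.

112


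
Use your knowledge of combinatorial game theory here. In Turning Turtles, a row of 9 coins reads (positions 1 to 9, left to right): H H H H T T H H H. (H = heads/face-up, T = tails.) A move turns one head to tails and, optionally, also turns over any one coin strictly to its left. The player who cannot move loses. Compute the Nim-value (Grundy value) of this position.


Coins: H H H H T T H H H
Key fact: a single head at position k behaves exactly like a Nim heap of size k (turning it to T and optionally flipping a coin at j < k corresponds to moving the heap from k to j, or to 0), and heads combine as a disjunctive sum (two heads at the same place would cancel, matching j XOR j = 0). So the Nim-value is the XOR of the 1-indexed positions of the heads.
Face-up positions (1-indexed): [1, 2, 3, 4, 7, 8, 9]
XOR 0 with 1: 0 XOR 1 = 1
XOR 1 with 2: 1 XOR 2 = 3
XOR 3 with 3: 3 XOR 3 = 0
XOR 0 with 4: 0 XOR 4 = 4
XOR 4 with 7: 4 XOR 7 = 3
XOR 3 with 8: 3 XOR 8 = 11
XOR 11 with 9: 11 XOR 9 = 2
Nim-value = 2

2


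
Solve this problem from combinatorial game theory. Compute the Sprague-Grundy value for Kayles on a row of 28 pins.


Kayles: a move removes 1 or 2 adjacent pins from a contiguous row.
Removing pins from a row of k leaves two independent rows (a, b) with a + b = k - 1 (one pin) or a + b = k - 2 (two pins); an end removal gives a = 0.
By Sprague-Grundy, G(k) = mex{ G(a) XOR G(b) } over all these splits. G(0) = 0.
G(1): splits (0,0):0^0=0 -> mex({0}) = 1
G(2): splits (0,1):0^1=1 (0,0):0^0=0 -> mex({0, 1}) = 2
G(3): splits (0,2):0^2=2 (1,1):1^1=0 (0,1):0^1=1 -> mex({0, 1, 2}) = 3
G(4): splits (0,3):0^3=3 (1,2):1^2=3 (0,2):0^2=2 (1,1):1^1=0 -> mex({0, 2, 3}) = 1
G(5): splits (0,4):0^1=1 (1,3):1^3=2 (2,2):2^2=0 (0,3):0^3=3 (1,2):1^2=3 -> mex({0, 1, 2, 3}) = 4
G(6) = mex({0, 1, 2, 4}) = 3
G(7) = mex({0, 1, 3, 4, 5}) = 2
G(8) = mex({0, 2, 3, 5, 6}) = 1
G(9) = mex({0, 1, 2, 3, 6, 7}) = 4
G(10) = mex({0, 1, 3, 4, 5, 7}) = 2
G(11) = mex({0, 1, 2, 3, 4, 5}) = 6
G(12) = mex({0, 1, 2, 3, 5, 6, 7}) = 4
G(13) = mex({0, 2, 3, 4, 6, 7}) = 1
G(14) = mex({0, 1, 4, 5, 6, 7}) = 2
G(15) = mex({0, 1, 2, 3, 4, 5, 6}) = 7
G(16) = mex({0, 2, 3, 5, 6, 7}) = 1
G(17) = mex({0, 1, 2, 3, 5, 6, 7}) = 4
G(18) = mex({0, 1, 2, 4, 5, 6}) = 3
G(19) = mex({0, 1, 3, 4, 5, 7}) = 2
G(20) = mex({0, 2, 3, 4, 5, 6, 7}) = 1
G(21) = mex({0, 1, 2, 3, 5, 6, 7}) = 4
G(22) = mex({0, 1, 2, 3, 4, 5, 7}) = 6
G(23) = mex({0, 1, 2, 3, 4, 5, 6}) = 7
G(24) = mex({0, 1, 2, 3, 5, 6, 7}) = 4
G(25) = mex({0, 2, 3, 4, 6, 7}) = 1
G(26) = mex({0, 1, 3, 4, 5, 6, 7}) = 2
G(27) = mex({0, 1, 2, 3, 4, 5, 6, 7}) = 8
G(28) = mex({0, 1, 2, 3, 4, 6, 7, 8}) = 5
Therefore G(28) = 5.

5


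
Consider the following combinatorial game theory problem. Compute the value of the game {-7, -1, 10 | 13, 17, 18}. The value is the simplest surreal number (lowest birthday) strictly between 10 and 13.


Left options: {-7, -1, 10}, max = 10
Right options: {13, 17, 18}, min = 13
All options are numbers and max(Left) < min(Right), so by the simplicity theorem the value is the simplest (earliest-born) number strictly between 10 and 13.
Integers 11 through 12 all lie strictly between 10 and 13.
Among integers, the simplest (lowest birthday = smallest |n|; 0 is born on day 0, +-n on day n) is 11.
No non-integer in the interval can be simpler: if x is a non-integer in the interval, then floor(x) or ceil(x) also lies in the interval (the interval contains an integer), and both are proper prefixes of x's sign expansion, i.e. born earlier. So the game value is 11.
Game value = 11

11


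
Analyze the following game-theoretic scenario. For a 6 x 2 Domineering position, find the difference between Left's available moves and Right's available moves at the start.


Board is 6 x 2 (rows x cols).
Left (vertical) placements: (rows-1) * cols = 5 * 2 = 10
Right (horizontal) placements: rows * (cols-1) = 6 * 1 = 6
Advantage = Left - Right = 10 - 6 = 4

4


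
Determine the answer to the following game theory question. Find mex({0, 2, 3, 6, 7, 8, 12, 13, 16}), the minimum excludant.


Set = {0, 2, 3, 6, 7, 8, 12, 13, 16}
0 is in the set.
1 is NOT in the set. This is the mex.
mex = 1

1


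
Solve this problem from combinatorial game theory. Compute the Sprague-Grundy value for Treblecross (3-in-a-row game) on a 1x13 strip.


Treblecross: place X on empty cells; 3-in-a-row wins.
Playing within two cells of an existing X lets the opponent win at once, so sensible play treats the cells i-2..i+2 around each X as dead. The player left with no safe cell loses, so this is a normal-play take-away game on strips of safe cells.
Placing X at cell i (0-indexed) of a strip of k safe cells leaves independent strips of sizes max(0, i-2) and max(0, k-i-3). Hence G(k) = mex{ G(max(0,i-2)) XOR G(max(0,k-i-3)) : 0 <= i < k }, with G(0) = 0.
G(1): splits (0,0):0^0=0 -> mex({0}) = 1
G(2): splits (0,0):0^0=0 -> mex({0}) = 1
G(3): splits (0,0):0^0=0 -> mex({0}) = 1
G(4): splits (0,1):0^1=1 (0,0):0^0=0 -> mex({0, 1}) = 2
G(5): splits (0,2):0^1=1 (0,1):0^1=1 (0,0):0^0=0 -> mex({0, 1}) = 2
G(6) = mex({1}) = 0
G(7) = mex({0, 1, 2}) = 3
G(8) = mex({0, 1, 2}) = 3
G(9) = mex({0, 2}) = 1
G(10) = mex({0, 2, 3}) = 1
G(11) = mex({0, 3}) = 1
G(12) = mex({1, 3}) = 0
G(13) = mex({0, 1, 2, 3}) = 4
Therefore G(13) = 4.

4


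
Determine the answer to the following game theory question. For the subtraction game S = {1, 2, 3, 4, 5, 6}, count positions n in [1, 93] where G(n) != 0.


Subtraction set S = {1, 2, 3, 4, 5, 6}, so G(n) = n mod 7.
G(n) = 0 when n is a multiple of 7.
Multiples of 7 in [1, 93]: 13
N-positions (nonzero Grundy) = 93 - 13 = 80

80


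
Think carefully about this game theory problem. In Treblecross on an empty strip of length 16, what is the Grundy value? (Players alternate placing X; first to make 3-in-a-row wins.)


Treblecross: place X on empty cells; 3-in-a-row wins.
Playing within two cells of an existing X lets the opponent win at once, so sensible play treats the cells i-2..i+2 around each X as dead. The player left with no safe cell loses, so this is a normal-play take-away game on strips of safe cells.
Placing X at cell i (0-indexed) of a strip of k safe cells leaves independent strips of sizes max(0, i-2) and max(0, k-i-3). Hence G(k) = mex{ G(max(0,i-2)) XOR G(max(0,k-i-3)) : 0 <= i < k }, with G(0) = 0.
G(1): splits (0,0):0^0=0 -> mex({0}) = 1
G(2): splits (0,0):0^0=0 -> mex({0}) = 1
G(3): splits (0,0):0^0=0 -> mex({0}) = 1
G(4): splits (0,1):0^1=1 (0,0):0^0=0 -> mex({0, 1}) = 2
G(5): splits (0,2):0^1=1 (0,1):0^1=1 (0,0):0^0=0 -> mex({0, 1}) = 2
G(6) = mex({1}) = 0
G(7) = mex({0, 1, 2}) = 3
G(8) = mex({0, 1, 2}) = 3
G(9) = mex({0, 2}) = 1
G(10) = mex({0, 2, 3}) = 1
G(11) = mex({0, 3}) = 1
G(12) = mex({1, 3}) = 0
G(13) = mex({0, 1, 2, 3}) = 4
G(14) = mex({0, 1, 2}) = 3
G(15) = mex({0, 1, 2}) = 3
G(16) = mex({0, 1, 2, 4}) = 3
Therefore G(16) = 3.

3


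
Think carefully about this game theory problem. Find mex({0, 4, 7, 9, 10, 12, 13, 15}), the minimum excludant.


Set = {0, 4, 7, 9, 10, 12, 13, 15}
0 is in the set.
1 is NOT in the set. This is the mex.
mex = 1

1


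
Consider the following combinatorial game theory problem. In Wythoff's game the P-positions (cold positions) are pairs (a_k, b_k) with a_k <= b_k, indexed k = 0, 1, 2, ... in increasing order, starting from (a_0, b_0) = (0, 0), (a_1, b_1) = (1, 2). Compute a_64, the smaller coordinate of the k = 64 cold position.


By Wythoff's theorem, a_k = floor(k * phi) and b_k = floor(k * phi^2) = a_k + k, where phi = (1 + sqrt(5))/2 is the golden ratio.
phi = (1 + sqrt(5))/2 = 1.618034
k = 64
k * phi = 64 * 1.618034 = 103.554175
a_64 = floor(k * phi) = 103

103


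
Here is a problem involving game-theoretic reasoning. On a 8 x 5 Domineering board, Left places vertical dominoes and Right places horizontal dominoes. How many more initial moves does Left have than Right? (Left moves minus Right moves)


Board is 8 x 5 (rows x cols).
Left (vertical) placements: (rows-1) * cols = 7 * 5 = 35
Right (horizontal) placements: rows * (cols-1) = 8 * 4 = 32
Advantage = Left - Right = 35 - 32 = 3

3


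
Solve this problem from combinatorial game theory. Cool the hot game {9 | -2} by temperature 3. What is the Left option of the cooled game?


Original game: {9 | -2} (a switch {a | b} with a > b).
Cooling by t (for t below the temperature (a - b)/2 = 11/2) taxes each move by t: {a | b} cooled by t is {a - t | b + t}.
Cooling amount: t = 3
Cooled Left option: 9 - 3 = 6
Cooled Right option: -2 + 3 = 1
Cooled game: {6 | 1}
Left option = 6

6


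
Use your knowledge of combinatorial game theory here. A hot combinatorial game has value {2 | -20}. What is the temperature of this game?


The game is {2 | -20}, a switch {a | b} with numbers a > b.
Cooling {a | b} by t gives {a - t | b + t}, which stops being hot when a - t = b + t, i.e. at t = (a - b)/2. So the temperature of a switch is (a - b)/2.
Temperature = (Left option - Right option) / 2
= (2 - (-20)) / 2
= 22 / 2
= 11

11


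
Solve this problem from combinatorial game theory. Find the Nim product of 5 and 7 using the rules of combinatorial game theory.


Nim multiplication is bilinear over XOR: (u XOR v) * w = (u*w) XOR (v*w).
So we split each operand into its bit components and XOR the pairwise Nim products.
5 = 1 + 4 (as XOR of powers of 2).
7 = 1 + 2 + 4 (as XOR of powers of 2).
Using the standard Nim-product table on single bits:
  2*2 = 3,   2*4 = 8,   2*8 = 12,
  4*4 = 6,   4*8 = 11,  8*8 = 13,
and  1*x = x (identity), k*l = l*k (commutative).
Pairwise Nim products:
  1 * 1 = 1
  1 * 2 = 2
  1 * 4 = 4
  4 * 1 = 4
  4 * 2 = 8
  4 * 4 = 6
XOR them: 1 XOR 2 XOR 4 XOR 4 XOR 8 XOR 6 = 13.
Result: 5 * 7 = 13 (in Nim).

13


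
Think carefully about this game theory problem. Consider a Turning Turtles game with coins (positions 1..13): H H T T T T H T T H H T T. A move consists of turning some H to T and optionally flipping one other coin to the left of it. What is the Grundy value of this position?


Coins: H H T T T T H T T H H T T
Key fact: a single head at position k behaves exactly like a Nim heap of size k (turning it to T and optionally flipping a coin at j < k corresponds to moving the heap from k to j, or to 0), and heads combine as a disjunctive sum (two heads at the same place would cancel, matching j XOR j = 0). So the Nim-value is the XOR of the 1-indexed positions of the heads.
Face-up positions (1-indexed): [1, 2, 7, 10, 11]
XOR 0 with 1: 0 XOR 1 = 1
XOR 1 with 2: 1 XOR 2 = 3
XOR 3 with 7: 3 XOR 7 = 4
XOR 4 with 10: 4 XOR 10 = 14
XOR 14 with 11: 14 XOR 11 = 5
Nim-value = 5

5


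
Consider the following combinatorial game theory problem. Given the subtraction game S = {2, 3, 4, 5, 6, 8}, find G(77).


The subtraction set is S = {2, 3, 4, 5, 6, 8}.
G(k) = mex{ G(k - s) : s in S, s <= k }. We compute iteratively: G(0) = 0.
G(1) = mex({}) = 0
G(2) = mex({0}) = 1
G(3) = mex({0}) = 1
G(4) = mex({0, 1}) = 2
G(5) = mex({0, 1}) = 2
G(6) = mex({0, 1, 2}) = 3
G(7) = mex({0, 1, 2}) = 3
G(8) = mex({0, 1, 2, 3}) = 4
G(9) = mex({0, 1, 2, 3}) = 4
G(10) = mex({1, 2, 3, 4}) = 0
G(11) = mex({1, 2, 3, 4}) = 0
G(12) = mex({0, 2, 3, 4}) = 1
G(13) = mex({0, 2, 3, 4}) = 1
G(14) = mex({0, 1, 3, 4}) = 2
G(15) = mex({0, 1, 3, 4}) = 2
G(16) = mex({0, 1, 2, 4}) = 3
G(17) = mex({0, 1, 2, 4}) = 3
Observe that G(10)..G(17) = 0, 0, 1, 1, 2, 2, 3, 3 repeats G(0)..G(7) = 0, 0, 1, 1, 2, 2, 3, 3.
For k >= max(S) = 8, G(k) is determined by the previous 8 values G(k-8)..G(k-1); a window of 8 consecutive values has recurred shifted by 10, so by induction G(k + 10) = G(k) for all k >= 0: the sequence is periodic from the start with period 10.
One period: G(0..9) = 0, 0, 1, 1, 2, 2, 3, 3, 4, 4.
77 mod 10 = 7, so G(77) = G(7) = 3.

3


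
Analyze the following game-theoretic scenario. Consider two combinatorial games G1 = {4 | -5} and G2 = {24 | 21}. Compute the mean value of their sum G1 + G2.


G1 = {4 | -5}, G2 = {24 | 21}
Each is a switch {a | b} with numbers a > b; its mean value is (a + b)/2, and mean value is additive over game sums: m(G1 + G2) = m(G1) + m(G2).
Mean of G1 = (4 + (-5))/2 = -1/2 = -1/2
Mean of G2 = (24 + (21))/2 = 45/2 = 45/2
Mean of G1 + G2 = -1/2 + 45/2 = 22

22


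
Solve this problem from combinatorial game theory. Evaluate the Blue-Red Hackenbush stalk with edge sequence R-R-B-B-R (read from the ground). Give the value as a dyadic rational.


Edges (from ground): R-R-B-B-R
By Berlekamp's sign-expansion rule, a Blue-Red Hackenbush stalk has the value of the surreal number whose sign sequence is the edge sequence with B -> + and R -> -.
Sign sequence: --++-
Trace the sign expansion in the surreal number tree, starting from 0:
Edge 1: R (sign -) -> bounds (-inf, 0), value = -1
Edge 2: R (sign -) -> bounds (-inf, -1), value = -2
Edge 3: B (sign +) -> bounds (-2, -1), value = -3/2
Edge 4: B (sign +) -> bounds (-3/2, -1), value = -5/4
Edge 5: R (sign -) -> bounds (-3/2, -5/4), value = -11/8
Game value = -11/8

-11/8


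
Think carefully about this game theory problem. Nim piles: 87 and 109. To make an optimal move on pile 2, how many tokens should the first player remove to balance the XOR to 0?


Piles: 87 and 109
Current XOR: 87 XOR 109 = 58 (non-zero, so this is an N-position).
To make the XOR zero, we need to find a move that balances the piles.
For pile 2 (size 109): target = 109 XOR 58 = 87
We reduce pile 2 from 109 to 87.
Tokens removed: 109 - 87 = 22
Verification: 87 XOR 87 = 0

22


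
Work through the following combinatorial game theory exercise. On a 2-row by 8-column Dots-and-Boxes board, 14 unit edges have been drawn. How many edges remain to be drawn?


Grid: 2 x 8 boxes, i.e. 3 rows and 9 columns of dots.
Horizontal edges: (rows + 1) * cols = 3 * 8 = 24
Vertical edges: rows * (cols + 1) = 2 * 9 = 18
Total edges: 24 + 18 = 42
Edges drawn: 14
Remaining: 42 - 14 = 28

28


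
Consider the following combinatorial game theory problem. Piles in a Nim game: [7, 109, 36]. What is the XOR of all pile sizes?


We need the XOR (exclusive or) of all pile sizes.
After XOR-ing pile 1 (size 7): 0 XOR 7 = 7
After XOR-ing pile 2 (size 109): 7 XOR 109 = 106
After XOR-ing pile 3 (size 36): 106 XOR 36 = 78
The Nim-value of this position is 78.

78


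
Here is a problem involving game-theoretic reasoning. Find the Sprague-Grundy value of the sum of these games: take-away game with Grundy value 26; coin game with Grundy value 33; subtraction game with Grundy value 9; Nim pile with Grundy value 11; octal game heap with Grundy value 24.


By the Sprague-Grundy theorem, the Grundy value of a sum of games is the XOR of individual Grundy values.
take-away game: Grundy value = 26. Running XOR: 0 XOR 26 = 26
coin game: Grundy value = 33. Running XOR: 26 XOR 33 = 59
subtraction game: Grundy value = 9. Running XOR: 59 XOR 9 = 50
Nim pile: Grundy value = 11. Running XOR: 50 XOR 11 = 57
octal game heap: Grundy value = 24. Running XOR: 57 XOR 24 = 33
The combined Grundy value is 33.

33


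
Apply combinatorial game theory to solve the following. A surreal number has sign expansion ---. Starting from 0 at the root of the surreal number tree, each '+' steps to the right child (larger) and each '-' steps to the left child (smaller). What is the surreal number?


Sign expansion: ---
Rule: track bounds (lo, hi), initially (-inf, +inf). On '+', the current value becomes lo and we move to the simplest number in (value, hi): value + 1 if hi = +inf, otherwise the midpoint (value + hi)/2. On '-', the current value becomes hi and we move to value - 1 if lo = -inf, otherwise the midpoint (lo + value)/2.
Start at 0.
Step 1: sign = -, move left. Bounds: (-inf, 0). Value = -1
Step 2: sign = -, move left. Bounds: (-inf, -1). Value = -2
Step 3: sign = -, move left. Bounds: (-inf, -2). Value = -3
The surreal number with sign expansion --- is -3.

-3


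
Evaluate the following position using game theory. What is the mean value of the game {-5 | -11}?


Game = {-5 | -11}, a switch {a | b} with numbers a > b.
Its thermograph has left wall a - t and right wall b + t, which meet at t = (a - b)/2, where both equal (a + b)/2. So the mast (mean value) is at (a + b)/2.
Mean = (-5 + (-11))/2 = -16/2 = -8

-8


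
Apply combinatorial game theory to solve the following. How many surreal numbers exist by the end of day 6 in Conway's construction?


Day 0: {|} = 0 is born. Count = 1.
Day n: the number of surreal numbers born by day n is 2^(n+1) - 1.
By day 0: 2^1 - 1 = 1
By day 1: 2^2 - 1 = 3
By day 2: 2^3 - 1 = 7
By day 3: 2^4 - 1 = 15
By day 4: 2^5 - 1 = 31
By day 5: 2^6 - 1 = 63
By day 6: 2^7 - 1 = 127
By day 6: 127 surreal numbers.

127


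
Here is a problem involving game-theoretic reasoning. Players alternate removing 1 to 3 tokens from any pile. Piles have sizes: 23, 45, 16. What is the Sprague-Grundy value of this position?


Subtraction set: {1, 2, 3}
For this subtraction set, G(n) = n mod 4 (period = max + 1 = 4).
Pile 1 (size 23): G(23) = 23 mod 4 = 3
Pile 2 (size 45): G(45) = 45 mod 4 = 1
Pile 3 (size 16): G(16) = 16 mod 4 = 0
Total Grundy value = XOR of all: 3 XOR 1 XOR 0 = 2

2


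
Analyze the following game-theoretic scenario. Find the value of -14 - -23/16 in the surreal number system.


x = -14, y = -23/16
Converting to common denominator: 16
x = -224/16, y = -23/16
x - y = -14 - -23/16 = -201/16

-201/16


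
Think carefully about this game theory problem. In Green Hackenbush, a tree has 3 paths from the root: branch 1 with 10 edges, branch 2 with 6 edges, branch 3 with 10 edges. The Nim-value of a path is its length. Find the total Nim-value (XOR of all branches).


The tree has 3 branches from the ground vertex.
In Green Hackenbush, the Nim-value of a simple path of length k is k.
Branch 1: length 10, Nim-value = 10
Branch 2: length 6, Nim-value = 6
Branch 3: length 10, Nim-value = 10
Total Nim-value = XOR of all branch values:
0 XOR 10 = 10
10 XOR 6 = 12
12 XOR 10 = 6
Nim-value of the tree = 6

6


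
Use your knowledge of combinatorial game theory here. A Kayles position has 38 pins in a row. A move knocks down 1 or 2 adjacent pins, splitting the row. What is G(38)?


Kayles: a move removes 1 or 2 adjacent pins from a contiguous row.
Removing pins from a row of k leaves two independent rows (a, b) with a + b = k - 1 (one pin) or a + b = k - 2 (two pins); an end removal gives a = 0.
By Sprague-Grundy, G(k) = mex{ G(a) XOR G(b) } over all these splits. G(0) = 0.
G(1): splits (0,0):0^0=0 -> mex({0}) = 1
G(2): splits (0,1):0^1=1 (0,0):0^0=0 -> mex({0, 1}) = 2
G(3): splits (0,2):0^2=2 (1,1):1^1=0 (0,1):0^1=1 -> mex({0, 1, 2}) = 3
G(4): splits (0,3):0^3=3 (1,2):1^2=3 (0,2):0^2=2 (1,1):1^1=0 -> mex({0, 2, 3}) = 1
G(5): splits (0,4):0^1=1 (1,3):1^3=2 (2,2):2^2=0 (0,3):0^3=3 (1,2):1^2=3 -> mex({0, 1, 2, 3}) = 4
G(6) = mex({0, 1, 2, 4}) = 3
G(7) = mex({0, 1, 3, 4, 5}) = 2
G(8) = mex({0, 2, 3, 5, 6}) = 1
G(9) = mex({0, 1, 2, 3, 6, 7}) = 4
G(10) = mex({0, 1, 3, 4, 5, 7}) = 2
G(11) = mex({0, 1, 2, 3, 4, 5}) = 6
G(12) = mex({0, 1, 2, 3, 5, 6, 7}) = 4
G(13) = mex({0, 2, 3, 4, 6, 7}) = 1
G(14) = mex({0, 1, 4, 5, 6, 7}) = 2
G(15) = mex({0, 1, 2, 3, 4, 5, 6}) = 7
G(16) = mex({0, 2, 3, 5, 6, 7}) = 1
G(17) = mex({0, 1, 2, 3, 5, 6, 7}) = 4
G(18) = mex({0, 1, 2, 4, 5, 6}) = 3
G(19) = mex({0, 1, 3, 4, 5, 7}) = 2
G(20) = mex({0, 2, 3, 4, 5, 6, 7}) = 1
G(21) = mex({0, 1, 2, 3, 5, 6, 7}) = 4
G(22) = mex({0, 1, 2, 3, 4, 5, 7}) = 6
G(23) = mex({0, 1, 2, 3, 4, 5, 6}) = 7
G(24) = mex({0, 1, 2, 3, 5, 6, 7}) = 4
G(25) = mex({0, 2, 3, 4, 6, 7}) = 1
G(26) = mex({0, 1, 3, 4, 5, 6, 7}) = 2
G(27) = mex({0, 1, 2, 3, 4, 5, 6, 7}) = 8
G(28) = mex({0, 1, 2, 3, 4, 6, 7, 8}) = 5
G(29) = mex({0, 1, 2, 3, 5, 6, 7, 8, 9}) = 4
G(30) = mex({0, 1, 2, 3, 4, 5, 6, 9, 10}) = 7
G(31) = mex({0, 1, 3, 4, 5, 7, 10, 11}) = 2
G(32) = mex({0, 2, 3, 4, 5, 6, 7, 9, 11}) = 1
G(33) = mex({0, 1, 2, 3, 4, 5, 6, 7, 9, 12}) = 8
G(34) = mex({0, 1, 2, 3, 4, 5, 7, 8, 11, 12}) = 6
G(35) = mex({0, 1, 2, 3, 4, 5, 6, 8, 9, 10, 11}) = 7
G(36) = mex({0, 1, 2, 3, 5, 6, 7, 9, 10}) = 4
G(37) = mex({0, 2, 3, 4, 6, 7, 9, 10, 11, 12}) = 1
G(38) = mex({0, 1, 3, 4, 5, 6, 7, 9, 10, 11, 12}) = 2
Therefore G(38) = 2.

2


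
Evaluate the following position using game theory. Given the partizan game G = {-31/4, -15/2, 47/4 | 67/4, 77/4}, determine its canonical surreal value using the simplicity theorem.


Left options: {-31/4, -15/2, 47/4}, max = 47/4
Right options: {67/4, 77/4}, min = 67/4
All options are numbers and max(Left) < min(Right), so by the simplicity theorem the value is the simplest (earliest-born) number strictly between 47/4 and 67/4.
Integers 12 through 16 all lie strictly between 47/4 and 67/4.
Among integers, the simplest (lowest birthday = smallest |n|; 0 is born on day 0, +-n on day n) is 12.
No non-integer in the interval can be simpler: if x is a non-integer in the interval, then floor(x) or ceil(x) also lies in the interval (the interval contains an integer), and both are proper prefixes of x's sign expansion, i.e. born earlier. So the game value is 12.
Game value = 12

12


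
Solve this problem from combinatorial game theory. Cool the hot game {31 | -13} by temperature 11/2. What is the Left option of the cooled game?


Original game: {31 | -13} (a switch {a | b} with a > b).
Cooling by t (for t below the temperature (a - b)/2 = 22) taxes each move by t: {a | b} cooled by t is {a - t | b + t}.
Cooling amount: t = 11/2
Cooled Left option: 31 - 11/2 = 51/2
Cooled Right option: -13 + 11/2 = -15/2
Cooled game: {51/2 | -15/2}
Left option = 51/2

51/2


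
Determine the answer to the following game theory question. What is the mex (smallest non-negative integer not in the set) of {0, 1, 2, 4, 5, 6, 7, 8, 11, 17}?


Set = {0, 1, 2, 4, 5, 6, 7, 8, 11, 17}
0 is in the set.
1 is in the set.
2 is in the set.
3 is NOT in the set. This is the mex.
mex = 3

3


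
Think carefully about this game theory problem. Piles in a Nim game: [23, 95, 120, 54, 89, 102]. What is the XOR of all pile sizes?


We need the XOR (exclusive or) of all pile sizes.
After XOR-ing pile 1 (size 23): 0 XOR 23 = 23
After XOR-ing pile 2 (size 95): 23 XOR 95 = 72
After XOR-ing pile 3 (size 120): 72 XOR 120 = 48
After XOR-ing pile 4 (size 54): 48 XOR 54 = 6
After XOR-ing pile 5 (size 89): 6 XOR 89 = 95
After XOR-ing pile 6 (size 102): 95 XOR 102 = 57
The Nim-value of this position is 57.

57


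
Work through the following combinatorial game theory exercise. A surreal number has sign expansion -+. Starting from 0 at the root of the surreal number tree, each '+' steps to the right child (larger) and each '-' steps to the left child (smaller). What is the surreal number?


Sign expansion: -+
Rule: track bounds (lo, hi), initially (-inf, +inf). On '+', the current value becomes lo and we move to the simplest number in (value, hi): value + 1 if hi = +inf, otherwise the midpoint (value + hi)/2. On '-', the current value becomes hi and we move to value - 1 if lo = -inf, otherwise the midpoint (lo + value)/2.
Start at 0.
Step 1: sign = -, move left. Bounds: (-inf, 0). Value = -1
Step 2: sign = +, move right. Bounds: (-1, 0). Value = -1/2
The surreal number with sign expansion -+ is -1/2.

-1/2


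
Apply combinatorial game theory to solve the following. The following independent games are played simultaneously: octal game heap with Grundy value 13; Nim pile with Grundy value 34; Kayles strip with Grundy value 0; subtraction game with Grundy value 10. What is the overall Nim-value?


By the Sprague-Grundy theorem, the Grundy value of a sum of games is the XOR of individual Grundy values.
octal game heap: Grundy value = 13. Running XOR: 0 XOR 13 = 13
Nim pile: Grundy value = 34. Running XOR: 13 XOR 34 = 47
Kayles strip: Grundy value = 0. Running XOR: 47 XOR 0 = 47
subtraction game: Grundy value = 10. Running XOR: 47 XOR 10 = 37
The combined Grundy value is 37.

37


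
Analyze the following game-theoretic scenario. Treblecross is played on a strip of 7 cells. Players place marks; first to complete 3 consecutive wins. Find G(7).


Treblecross: place X on empty cells; 3-in-a-row wins.
Playing within two cells of an existing X lets the opponent win at once, so sensible play treats the cells i-2..i+2 around each X as dead. The player left with no safe cell loses, so this is a normal-play take-away game on strips of safe cells.
Placing X at cell i (0-indexed) of a strip of k safe cells leaves independent strips of sizes max(0, i-2) and max(0, k-i-3). Hence G(k) = mex{ G(max(0,i-2)) XOR G(max(0,k-i-3)) : 0 <= i < k }, with G(0) = 0.
G(1): splits (0,0):0^0=0 -> mex({0}) = 1
G(2): splits (0,0):0^0=0 -> mex({0}) = 1
G(3): splits (0,0):0^0=0 -> mex({0}) = 1
G(4): splits (0,1):0^1=1 (0,0):0^0=0 -> mex({0, 1}) = 2
G(5): splits (0,2):0^1=1 (0,1):0^1=1 (0,0):0^0=0 -> mex({0, 1}) = 2
G(6) = mex({1}) = 0
G(7) = mex({0, 1, 2}) = 3
Therefore G(7) = 3.

3


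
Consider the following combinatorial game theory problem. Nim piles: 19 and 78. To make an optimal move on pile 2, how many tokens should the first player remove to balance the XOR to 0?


Piles: 19 and 78
Current XOR: 19 XOR 78 = 93 (non-zero, so this is an N-position).
To make the XOR zero, we need to find a move that balances the piles.
For pile 2 (size 78): target = 78 XOR 93 = 19
We reduce pile 2 from 78 to 19.
Tokens removed: 78 - 19 = 59
Verification: 19 XOR 19 = 0

59


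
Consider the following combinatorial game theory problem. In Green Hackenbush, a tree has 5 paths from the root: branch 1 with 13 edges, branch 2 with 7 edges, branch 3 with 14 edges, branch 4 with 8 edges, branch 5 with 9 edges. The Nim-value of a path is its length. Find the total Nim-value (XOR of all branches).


The tree has 5 branches from the ground vertex.
In Green Hackenbush, the Nim-value of a simple path of length k is k.
Branch 1: length 13, Nim-value = 13
Branch 2: length 7, Nim-value = 7
Branch 3: length 14, Nim-value = 14
Branch 4: length 8, Nim-value = 8
Branch 5: length 9, Nim-value = 9
Total Nim-value = XOR of all branch values:
0 XOR 13 = 13
13 XOR 7 = 10
10 XOR 14 = 4
4 XOR 8 = 12
12 XOR 9 = 5
Nim-value of the tree = 5

5


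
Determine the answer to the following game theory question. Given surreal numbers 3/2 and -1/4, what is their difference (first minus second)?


x = 3/2, y = -1/4
Converting to common denominator: 4
x = 6/4, y = -1/4
x - y = 3/2 - -1/4 = 7/4

7/4


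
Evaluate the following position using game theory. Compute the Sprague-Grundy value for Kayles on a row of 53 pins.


Kayles: a move removes 1 or 2 adjacent pins from a contiguous row.
Removing pins from a row of k leaves two independent rows (a, b) with a + b = k - 1 (one pin) or a + b = k - 2 (two pins); an end removal gives a = 0.
By Sprague-Grundy, G(k) = mex{ G(a) XOR G(b) } over all these splits. G(0) = 0.
G(1): splits (0,0):0^0=0 -> mex({0}) = 1
G(2): splits (0,1):0^1=1 (0,0):0^0=0 -> mex({0, 1}) = 2
G(3): splits (0,2):0^2=2 (1,1):1^1=0 (0,1):0^1=1 -> mex({0, 1, 2}) = 3
G(4): splits (0,3):0^3=3 (1,2):1^2=3 (0,2):0^2=2 (1,1):1^1=0 -> mex({0, 2, 3}) = 1
G(5): splits (0,4):0^1=1 (1,3):1^3=2 (2,2):2^2=0 (0,3):0^3=3 (1,2):1^2=3 -> mex({0, 1, 2, 3}) = 4
G(6) = mex({0, 1, 2, 4}) = 3
G(7) = mex({0, 1, 3, 4, 5}) = 2
G(8) = mex({0, 2, 3, 5, 6}) = 1
G(9) = mex({0, 1, 2, 3, 6, 7}) = 4
G(10) = mex({0, 1, 3, 4, 5, 7}) = 2
G(11) = mex({0, 1, 2, 3, 4, 5}) = 6
G(12) = mex({0, 1, 2, 3, 5, 6, 7}) = 4
G(13) = mex({0, 2, 3, 4, 6, 7}) = 1
G(14) = mex({0, 1, 4, 5, 6, 7}) = 2
G(15) = mex({0, 1, 2, 3, 4, 5, 6}) = 7
G(16) = mex({0, 2, 3, 5, 6, 7}) = 1
G(17) = mex({0, 1, 2, 3, 5, 6, 7}) = 4
G(18) = mex({0, 1, 2, 4, 5, 6}) = 3
G(19) = mex({0, 1, 3, 4, 5, 7}) = 2
G(20) = mex({0, 2, 3, 4, 5, 6, 7}) = 1
G(21) = mex({0, 1, 2, 3, 5, 6, 7}) = 4
G(22) = mex({0, 1, 2, 3, 4, 5, 7}) = 6
G(23) = mex({0, 1, 2, 3, 4, 5, 6}) = 7
G(24) = mex({0, 1, 2, 3, 5, 6, 7}) = 4
G(25) = mex({0, 2, 3, 4, 6, 7}) = 1
G(26) = mex({0, 1, 3, 4, 5, 6, 7}) = 2
G(27) = mex({0, 1, 2, 3, 4, 5, 6, 7}) = 8
G(28) = mex({0, 1, 2, 3, 4, 6, 7, 8}) = 5
G(29) = mex({0, 1, 2, 3, 5, 6, 7, 8, 9}) = 4
G(30) = mex({0, 1, 2, 3, 4, 5, 6, 9, 10}) = 7
G(31) = mex({0, 1, 3, 4, 5, 7, 10, 11}) = 2
G(32) = mex({0, 2, 3, 4, 5, 6, 7, 9, 11}) = 1
G(33) = mex({0, 1, 2, 3, 4, 5, 6, 7, 9, 12}) = 8
G(34) = mex({0, 1, 2, 3, 4, 5, 7, 8, 11, 12}) = 6
G(35) = mex({0, 1, 2, 3, 4, 5, 6, 8, 9, 10, 11}) = 7
G(36) = mex({0, 1, 2, 3, 5, 6, 7, 9, 10}) = 4
G(37) = mex({0, 2, 3, 4, 6, 7, 9, 10, 11, 12}) = 1
G(38) = mex({0, 1, 3, 4, 5, 6, 7, 9, 10, 11, 12}) = 2
G(39) = mex({0, 1, 2, 4, 5, 6, 7, 9, 10, 12, 14}) = 3
G(40) = mex({0, 2, 3, 4, 6, 7, 11, 12, 14}) = 1
G(41) = mex({0, 1, 2, 3, 5, 6, 7, 9, 10, 11, 12}) = 4
G(42) = mex({0, 1, 2, 3, 4, 5, 6, 9, 10}) = 7
G(43) = mex({0, 1, 3, 4, 5, 7, 9, 10, 12, 15}) = 2
G(44) = mex({0, 2, 3, 4, 5, 6, 7, 9, 10, 12, 15}) = 1
G(45) = mex({0, 1, 2, 3, 4, 5, 6, 7, 9, 10, 12, 14}) = 8
G(46) = mex({0, 1, 3, 4, 5, 7, 8, 11, 12, 14}) = 2
G(47) = mex({0, 1, 2, 3, 4, 5, 6, 8, 9, 10, 11, 12}) = 7
G(48) = mex({0, 1, 2, 3, 5, 6, 7, 9, 10}) = 4
G(49) = mex({0, 2, 3, 4, 6, 7, 9, 10, 11, 12, 15}) = 1
G(50) = mex({0, 1, 4, 5, 6, 7, 9, 11, 12, 14, 15}) = 2
G(51) = mex({0, 1, 2, 3, 4, 5, 6, 7, 9, 12, 14, 15}) = 8
G(52) = mex({0, 2, 3, 4, 5, 6, 7, 8, 11, 12, 15}) = 1
G(53) = mex({0, 1, 2, 3, 5, 6, 7, 8, 9, 10, 11, 12}) = 4
Therefore G(53) = 4.

4


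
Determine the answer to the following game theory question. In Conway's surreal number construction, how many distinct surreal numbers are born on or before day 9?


Day 0: {|} = 0 is born. Count = 1.
Day n: the number of surreal numbers born by day n is 2^(n+1) - 1.
By day 0: 2^1 - 1 = 1
By day 1: 2^2 - 1 = 3
By day 2: 2^3 - 1 = 7
By day 3: 2^4 - 1 = 15
By day 4: 2^5 - 1 = 31
By day 5: 2^6 - 1 = 63
By day 6: 2^7 - 1 = 127
By day 7: 2^8 - 1 = 255
By day 8: 2^9 - 1 = 511
By day 9: 2^10 - 1 = 1023
By day 9: 1023 surreal numbers.

1023


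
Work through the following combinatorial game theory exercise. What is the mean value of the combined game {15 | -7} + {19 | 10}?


G1 = {15 | -7}, G2 = {19 | 10}
Each is a switch {a | b} with numbers a > b; its mean value is (a + b)/2, and mean value is additive over game sums: m(G1 + G2) = m(G1) + m(G2).
Mean of G1 = (15 + (-7))/2 = 8/2 = 4
Mean of G2 = (19 + (10))/2 = 29/2 = 29/2
Mean of G1 + G2 = 4 + 29/2 = 37/2

37/2


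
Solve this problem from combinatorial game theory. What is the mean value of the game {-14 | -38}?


Game = {-14 | -38}, a switch {a | b} with numbers a > b.
Its thermograph has left wall a - t and right wall b + t, which meet at t = (a - b)/2, where both equal (a + b)/2. So the mast (mean value) is at (a + b)/2.
Mean = (-14 + (-38))/2 = -52/2 = -26

-26


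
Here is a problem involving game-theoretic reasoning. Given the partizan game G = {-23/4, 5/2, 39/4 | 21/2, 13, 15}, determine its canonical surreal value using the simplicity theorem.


Left options: {-23/4, 5/2, 39/4}, max = 39/4
Right options: {21/2, 13, 15}, min = 21/2
All options are numbers and max(Left) < min(Right), so by the simplicity theorem the value is the simplest (earliest-born) number strictly between 39/4 and 21/2.
The only integer strictly between 39/4 and 21/2 is 10.
No non-integer in the interval can be simpler: if x is a non-integer in the interval, then floor(x) or ceil(x) also lies in the interval (the interval contains an integer), and both are proper prefixes of x's sign expansion, i.e. born earlier. So the game value is 10.
Game value = 10

10


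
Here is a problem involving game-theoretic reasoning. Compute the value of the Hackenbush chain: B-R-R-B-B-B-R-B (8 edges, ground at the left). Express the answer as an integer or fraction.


Edges (from ground): B-R-R-B-B-B-R-B
By Berlekamp's sign-expansion rule, a Blue-Red Hackenbush stalk has the value of the surreal number whose sign sequence is the edge sequence with B -> + and R -> -.
Sign sequence: +--+++-+
Trace the sign expansion in the surreal number tree, starting from 0:
Edge 1: B (sign +) -> bounds (0, +inf), value = 1
Edge 2: R (sign -) -> bounds (0, 1), value = 1/2
Edge 3: R (sign -) -> bounds (0, 1/2), value = 1/4
Edge 4: B (sign +) -> bounds (1/4, 1/2), value = 3/8
Edge 5: B (sign +) -> bounds (3/8, 1/2), value = 7/16
Edge 6: B (sign +) -> bounds (7/16, 1/2), value = 15/32
Edge 7: R (sign -) -> bounds (7/16, 15/32), value = 29/64
Edge 8: B (sign +) -> bounds (29/64, 15/32), value = 59/128
Game value = 59/128

59/128


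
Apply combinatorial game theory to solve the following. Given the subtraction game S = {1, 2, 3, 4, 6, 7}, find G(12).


The subtraction set is S = {1, 2, 3, 4, 6, 7}.
G(k) = mex{ G(k - s) : s in S, s <= k }. We compute iteratively: G(0) = 0.
G(1) = mex({0}) = 1
G(2) = mex({0, 1}) = 2
G(3) = mex({0, 1, 2}) = 3
G(4) = mex({0, 1, 2, 3}) = 4
G(5) = mex({1, 2, 3, 4}) = 0
G(6) = mex({0, 2, 3, 4}) = 1
G(7) = mex({0, 1, 3, 4}) = 2
G(8) = mex({0, 1, 2, 4}) = 3
G(9) = mex({0, 1, 2, 3}) = 4
G(10) = mex({1, 2, 3, 4}) = 0
G(11) = mex({0, 2, 3, 4}) = 1
Observe that G(5)..G(11) = 0, 1, 2, 3, 4, 0, 1 repeats G(0)..G(6) = 0, 1, 2, 3, 4, 0, 1.
For k >= max(S) = 7, G(k) is determined by the previous 7 values G(k-7)..G(k-1); a window of 7 consecutive values has recurred shifted by 5, so by induction G(k + 5) = G(k) for all k >= 0: the sequence is periodic from the start with period 5.
One period: G(0..4) = 0, 1, 2, 3, 4.
12 mod 5 = 2, so G(12) = G(2) = 2.

2


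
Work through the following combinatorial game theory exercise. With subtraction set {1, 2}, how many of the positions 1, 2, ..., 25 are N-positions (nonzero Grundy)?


Subtraction set S = {1, 2}, so G(n) = n mod 3.
G(n) = 0 when n is a multiple of 3.
Multiples of 3 in [1, 25]: 8
N-positions (nonzero Grundy) = 25 - 8 = 17

17


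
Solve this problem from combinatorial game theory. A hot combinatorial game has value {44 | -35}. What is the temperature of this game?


The game is {44 | -35}, a switch {a | b} with numbers a > b.
Cooling {a | b} by t gives {a - t | b + t}, which stops being hot when a - t = b + t, i.e. at t = (a - b)/2. So the temperature of a switch is (a - b)/2.
Temperature = (Left option - Right option) / 2
= (44 - (-35)) / 2
= 79 / 2
= 79/2

79/2


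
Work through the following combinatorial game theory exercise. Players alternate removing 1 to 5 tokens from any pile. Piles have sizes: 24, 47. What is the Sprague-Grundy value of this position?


Subtraction set: {1, 2, 3, 4, 5}
For this subtraction set, G(n) = n mod 6 (period = max + 1 = 6).
Pile 1 (size 24): G(24) = 24 mod 6 = 0
Pile 2 (size 47): G(47) = 47 mod 6 = 5
Total Grundy value = XOR of all: 0 XOR 5 = 5

5


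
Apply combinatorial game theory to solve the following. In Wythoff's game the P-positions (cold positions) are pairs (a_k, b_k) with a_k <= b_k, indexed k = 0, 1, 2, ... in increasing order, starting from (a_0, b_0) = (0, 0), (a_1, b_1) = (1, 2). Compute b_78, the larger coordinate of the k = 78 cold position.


By Wythoff's theorem, a_k = floor(k * phi) and b_k = floor(k * phi^2) = a_k + k, where phi = (1 + sqrt(5))/2 is the golden ratio.
phi = (1 + sqrt(5))/2 = 1.618034
phi^2 = phi + 1 = 2.618034
k = 78
k * phi^2 = 78 * 2.618034 = 204.206651
b_78 = floor(k * phi^2) = 204 (check: a_78 + k = 126 + 78 = 204)

204


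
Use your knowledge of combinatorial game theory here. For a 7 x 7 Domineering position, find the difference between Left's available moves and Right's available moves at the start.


Board is 7 x 7 (rows x cols).
Left (vertical) placements: (rows-1) * cols = 6 * 7 = 42
Right (horizontal) placements: rows * (cols-1) = 7 * 6 = 42
Advantage = Left - Right = 42 - 42 = 0

0


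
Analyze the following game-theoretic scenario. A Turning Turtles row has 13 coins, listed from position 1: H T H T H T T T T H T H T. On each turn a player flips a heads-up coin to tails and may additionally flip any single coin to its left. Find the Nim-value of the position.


Coins: H T H T H T T T T H T H T
Key fact: a single head at position k behaves exactly like a Nim heap of size k (turning it to T and optionally flipping a coin at j < k corresponds to moving the heap from k to j, or to 0), and heads combine as a disjunctive sum (two heads at the same place would cancel, matching j XOR j = 0). So the Nim-value is the XOR of the 1-indexed positions of the heads.
Face-up positions (1-indexed): [1, 3, 5, 10, 12]
XOR 0 with 1: 0 XOR 1 = 1
XOR 1 with 3: 1 XOR 3 = 2
XOR 2 with 5: 2 XOR 5 = 7
XOR 7 with 10: 7 XOR 10 = 13
XOR 13 with 12: 13 XOR 12 = 1
Nim-value = 1

1


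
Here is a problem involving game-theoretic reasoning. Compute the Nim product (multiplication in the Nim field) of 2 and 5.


Nim multiplication is bilinear over XOR: (u XOR v) * w = (u*w) XOR (v*w).
So we split each operand into its bit components and XOR the pairwise Nim products.
2 = 2 (as XOR of powers of 2).
5 = 1 + 4 (as XOR of powers of 2).
Using the standard Nim-product table on single bits:
  2*2 = 3,   2*4 = 8,   2*8 = 12,
  4*4 = 6,   4*8 = 11,  8*8 = 13,
and  1*x = x (identity), k*l = l*k (commutative).
Pairwise Nim products:
  2 * 1 = 2
  2 * 4 = 8
XOR them: 2 XOR 8 = 10.
Result: 2 * 5 = 10 (in Nim).

10


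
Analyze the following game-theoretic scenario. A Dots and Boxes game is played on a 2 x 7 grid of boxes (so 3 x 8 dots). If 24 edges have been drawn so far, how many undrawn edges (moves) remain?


Grid: 2 x 7 boxes, i.e. 3 rows and 8 columns of dots.
Horizontal edges: (rows + 1) * cols = 3 * 7 = 21
Vertical edges: rows * (cols + 1) = 2 * 8 = 16
Total edges: 21 + 16 = 37
Edges drawn: 24
Remaining: 37 - 24 = 13

13


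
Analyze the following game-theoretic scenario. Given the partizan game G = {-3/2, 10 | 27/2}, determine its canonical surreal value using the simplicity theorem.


Left options: {-3/2, 10}, max = 10
Right options: {27/2}, min = 27/2
All options are numbers and max(Left) < min(Right), so by the simplicity theorem the value is the simplest (earliest-born) number strictly between 10 and 27/2.
Integers 11 through 13 all lie strictly between 10 and 27/2.
Among integers, the simplest (lowest birthday = smallest |n|; 0 is born on day 0, +-n on day n) is 11.
No non-integer in the interval can be simpler: if x is a non-integer in the interval, then floor(x) or ceil(x) also lies in the interval (the interval contains an integer), and both are proper prefixes of x's sign expansion, i.e. born earlier. So the game value is 11.
Game value = 11

11


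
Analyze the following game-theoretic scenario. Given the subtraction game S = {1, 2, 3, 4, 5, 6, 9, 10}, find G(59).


The subtraction set is S = {1, 2, 3, 4, 5, 6, 9, 10}.
G(k) = mex{ G(k - s) : s in S, s <= k }. We compute iteratively: G(0) = 0.
G(1) = mex({0}) = 1
G(2) = mex({0, 1}) = 2
G(3) = mex({0, 1, 2}) = 3
G(4) = mex({0, 1, 2, 3}) = 4
G(5) = mex({0, 1, 2, 3, 4}) = 5
G(6) = mex({0, 1, 2, 3, 4, 5}) = 6
G(7) = mex({1, 2, 3, 4, 5, 6}) = 0
G(8) = mex({0, 2, 3, 4, 5, 6}) = 1
G(9) = mex({0, 1, 3, 4, 5, 6}) = 2
G(10) = mex({0, 1, 2, 4, 5, 6}) = 3
G(11) = mex({0, 1, 2, 3, 5, 6}) = 4
G(12) = mex({0, 1, 2, 3, 4, 6}) = 5
G(13) = mex({0, 1, 2, 3, 4, 5}) = 6
G(14) = mex({1, 2, 3, 4, 5, 6}) = 0
G(15) = mex({0, 2, 3, 4, 5, 6}) = 1
G(16) = mex({0, 1, 3, 4, 5, 6}) = 2
Observe that G(7)..G(16) = 0, 1, 2, 3, 4, 5, 6, 0, 1, 2 repeats G(0)..G(9) = 0, 1, 2, 3, 4, 5, 6, 0, 1, 2.
For k >= max(S) = 10, G(k) is determined by the previous 10 values G(k-10)..G(k-1); a window of 10 consecutive values has recurred shifted by 7, so by induction G(k + 7) = G(k) for all k >= 0: the sequence is periodic from the start with period 7.
One period: G(0..6) = 0, 1, 2, 3, 4, 5, 6.
59 mod 7 = 3, so G(59) = G(3) = 3.

3
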